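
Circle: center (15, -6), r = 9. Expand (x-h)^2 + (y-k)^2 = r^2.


(x-15)^2 + (y+ 6)^2 = 9^2
D = -2h = -30, E = -2k = 12
F = h^2+k^2-r^2 = 225+36-81 = 180

x^2 + y^2 - 30x + 12y + 180 = 0


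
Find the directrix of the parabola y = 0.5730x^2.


a = 0.5730
1/(4a) = 0.4363
directrix: y = -0.4363 = -0.4363

y = -0.4363


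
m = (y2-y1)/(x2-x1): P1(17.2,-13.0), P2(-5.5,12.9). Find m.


dy = 12.9 + 13.0 = 25.9
dx = -5.5 - 17.2 = -22.7
m = 25.9/(-22.7) = -1.1410

m = -1.1410


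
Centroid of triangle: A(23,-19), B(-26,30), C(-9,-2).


Gx = (23- 26- 9)/3 = -12/3 = -4.0000
Gy = (-19+30- 2)/3 = 9/3 = 3.0000

G = (-4.0000, 3.0000)


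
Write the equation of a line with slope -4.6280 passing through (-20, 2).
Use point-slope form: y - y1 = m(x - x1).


y - 2 = -4.6280(x + 20)
y = -4.6280x + 2 + 4.6280*(-20)
y = -4.6280x - 90.5600

y = -4.6280x - 90.5600


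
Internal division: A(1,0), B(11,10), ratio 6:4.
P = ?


Px = (6*11 + 4*1)/10 = 70/10 = 7.0000
Py = (6*10 + 4*0)/10 = 60/10 = 6.0000

P = (7.0000, 6.0000)


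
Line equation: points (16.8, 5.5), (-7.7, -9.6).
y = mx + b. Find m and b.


m = (-15.1)/(-24.5) = 0.6163
b = y1 - m*x1 = 5.5 - (-15.1*16.8)/(-24.5) = 5.5 - 10.3543 = -4.8543

y = 0.6163x - 4.8543


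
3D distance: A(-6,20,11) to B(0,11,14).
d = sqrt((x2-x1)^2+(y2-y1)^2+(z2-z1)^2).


dx=6, dy=-9, dz=3
d = sqrt(36+81+9) = sqrt(126) = 11.2250

11.2250


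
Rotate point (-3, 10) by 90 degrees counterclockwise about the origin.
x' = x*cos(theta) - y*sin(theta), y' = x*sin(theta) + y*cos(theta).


cos(90) = 0, sin(90) = 1
x' = -3*0 - 10*1 = -10
y' = -3*1 + 10*0 = -3

(-10, -3)


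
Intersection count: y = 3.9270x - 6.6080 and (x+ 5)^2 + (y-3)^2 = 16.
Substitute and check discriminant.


Substitute y = 3.9270x - 6.6080: (x+ 5)^2 + (3.9270x- 6.6080-3)^2 = 16
Expand to Ax^2 + Bx + C = 0, where b-k = -9.608
A = 1+m^2 = 16.421329
B = 2(m(b-k) - h) = 2(3.9270*(-9.608) + 5) = -65.461232
C = h^2 + (b-k)^2 - r^2 = 25 + 92.313664 - 16 = 101.313664
disc = B^2-4AC = 4285.1729 - 6654.8200 = -2369.6471
disc < 0

0 intersection points


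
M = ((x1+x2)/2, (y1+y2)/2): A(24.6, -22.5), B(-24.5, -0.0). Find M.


Mx = (24.6 - 24.5)/2 = 0.1/2 = 0.0500
My = (-22.5 - 0.0)/2 = -22.5/2 = -11.2500

(0.0500, -11.2500)


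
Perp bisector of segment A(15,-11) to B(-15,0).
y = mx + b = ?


Midpoint = (0, -5.5)
Slope of AB = dy/dx = 11/(-30) = -0.3667
Perp slope = -dx/dy = 30/11 = 2.7273
b = My - (perp slope)*Mx = -5.5 + (-30*0)/11 = -5.5 + 0 = -5.5000

y = 2.7273x - 5.5000


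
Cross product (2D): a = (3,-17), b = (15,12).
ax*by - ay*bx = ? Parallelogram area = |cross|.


cross = 3*12 + 17*15 = 36 + 255 = 291
Parallelogram area = |291| = 291

cross = 291, parallelogram area = 291


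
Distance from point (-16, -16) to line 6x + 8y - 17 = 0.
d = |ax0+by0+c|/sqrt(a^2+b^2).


|6*(-16) + 8*(-16) - 17| = |-241| = 241
sqrt(36 + 64) = sqrt(100) = 10.0000
d = 241/sqrt(100) = 24.1000

24.1000


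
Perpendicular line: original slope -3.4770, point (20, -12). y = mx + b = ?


Perpendicular slope = -1/m1 = -1/(-3.4770) = 0.2876
b2 = y0 - m2*x0 = -12 + 20/(-3.4770) = -12 - 5.7521 = -17.7521

y = 0.2876x - 17.7521


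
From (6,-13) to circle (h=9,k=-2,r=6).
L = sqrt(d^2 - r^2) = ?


d = sqrt((6-9)^2 + (-13+ 2)^2) = sqrt(9+121) = 11.4018
L = sqrt(130.0000 - 36) = sqrt(94.0000) = 9.6954

9.6954


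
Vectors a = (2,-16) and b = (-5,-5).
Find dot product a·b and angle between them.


a·b = 2*(-5) - 16*(-5) = -10 + 80 = 70
|a| = sqrt(4+256) = 16.1245
|b| = sqrt(25+25) = 7.0711
cos(theta) = 70/(sqrt(260)*sqrt(50)) = 70/sqrt(13000) = 0.613941
theta = arccos(70/sqrt(13000)) = 52.1250 degrees

a·b = 70, theta = 52.1250 deg


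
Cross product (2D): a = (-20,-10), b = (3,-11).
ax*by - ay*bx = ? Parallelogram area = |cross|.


cross = -20*(-11) + 10*3 = 220 + 30 = 250
Parallelogram area = |250| = 250

cross = 250, parallelogram area = 250


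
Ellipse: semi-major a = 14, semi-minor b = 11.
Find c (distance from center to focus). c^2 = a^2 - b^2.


c^2 = 14^2 - 11^2 = 196 - 121 = 75
c = sqrt(75) = 8.6603

c = 8.6603


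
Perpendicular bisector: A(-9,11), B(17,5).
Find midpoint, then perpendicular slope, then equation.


Midpoint = (4, 8)
Slope of AB = dy/dx = -6/26 = -0.2308
Perp slope = -dx/dy = 26/6 = 4.3333
b = My - (perp slope)*Mx = 8 + (26*4)/(-6) = 8 - 17.3333 = -9.3333

y = 4.3333x - 9.3333


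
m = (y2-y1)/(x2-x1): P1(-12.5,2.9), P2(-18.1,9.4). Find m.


dy = 9.4 - 2.9 = 6.5
dx = -18.1 + 12.5 = -5.6
m = 6.5/(-5.6) = -1.1607

m = -1.1607


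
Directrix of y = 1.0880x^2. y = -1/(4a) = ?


a = 1.0880
1/(4a) = 0.2298
directrix: y = -0.2298 = -0.2298

y = -0.2298


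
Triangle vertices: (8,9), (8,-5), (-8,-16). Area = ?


8*(-5+ 16) = 88
8*(-16-9) = -200
-8*(9+ 5) = -112
sum = -224
Area = |-224|/2 = 112.0000

112.0000 sq units


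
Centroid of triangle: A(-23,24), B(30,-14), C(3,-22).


Gx = (-23+30+3)/3 = 10/3 = 3.3333
Gy = (24- 14- 22)/3 = -12/3 = -4.0000

G = (3.3333, -4.0000)


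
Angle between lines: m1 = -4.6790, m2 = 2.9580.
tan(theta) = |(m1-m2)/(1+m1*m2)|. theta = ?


m1-m2 = -7.637
1+m1*m2 = -12.840482
tan(theta) = |-7.637/(-12.840482)| = 0.594760
theta = arctan(|-7.637/(-12.840482)|) = 30.7425 degrees (acute angle)

30.7425 degrees


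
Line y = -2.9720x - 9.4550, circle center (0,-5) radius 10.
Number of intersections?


Substitute y = -2.9720x - 9.4550: (x-0)^2 + (-2.9720x- 9.4550+ 5)^2 = 100
Expand to Ax^2 + Bx + C = 0, where b-k = -4.455
A = 1+m^2 = 9.832784
B = 2(m(b-k) - h) = 2(-2.9720*(-4.455) - 0) = 26.48052
C = h^2 + (b-k)^2 - r^2 = 0 + 19.847025 - 100 = -80.152975
disc = B^2-4AC = 701.2179 + 3152.5076 = 3853.7255
disc > 0

2 intersection points


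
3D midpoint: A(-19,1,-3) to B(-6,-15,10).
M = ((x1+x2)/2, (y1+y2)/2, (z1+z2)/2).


Mx = (-19- 6)/2 = -12.5000
My = (1- 15)/2 = -7.0000
Mz = (-3+10)/2 = 3.5000

M = (-12.5000, -7.0000, 3.5000)


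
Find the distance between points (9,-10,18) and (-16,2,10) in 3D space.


dx=-25, dy=12, dz=-8
d = sqrt(625+144+64) = sqrt(833) = 28.8617

28.8617


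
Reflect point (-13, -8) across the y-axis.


Reflection rule for y-axis: (-x, y)
(-13, -8) -> (13, -8)

(13, -8)


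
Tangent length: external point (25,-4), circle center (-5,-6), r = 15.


d = sqrt((25+ 5)^2 + (-4+ 6)^2) = sqrt(900+4) = 30.0666
L = sqrt(904.0000 - 225) = sqrt(679.0000) = 26.0576

26.0576


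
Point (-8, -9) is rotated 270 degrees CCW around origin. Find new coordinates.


cos(270) = 0, sin(270) = -1
x' = -8*0 + 9*(-1) = -9
y' = -8*(-1) - 9*0 = 8

(-9, 8)


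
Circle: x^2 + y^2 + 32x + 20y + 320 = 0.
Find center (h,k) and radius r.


h = -D/2 = -32/2 = -16
k = -E/2 = -20/2 = -10
r^2 = h^2 + k^2 - F = 256 + 100 - 320 = 36
r = 6

Center (-16, -10), radius = 6


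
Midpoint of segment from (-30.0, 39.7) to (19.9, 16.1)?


Mx = (-30.0 + 19.9)/2 = -10.1/2 = -5.0500
My = (39.7 + 16.1)/2 = 55.8/2 = 27.9000

(-5.0500, 27.9000)


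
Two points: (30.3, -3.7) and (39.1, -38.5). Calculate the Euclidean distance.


dx = 39.1 - 30.3 = 8.8
dy = -38.5 + 3.7 = -34.8
d = sqrt(77.44 + 1211.04) = sqrt(1288.48) = 35.8954

35.8954


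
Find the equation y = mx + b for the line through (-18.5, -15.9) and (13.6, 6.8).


m = (22.7)/(32.1) = 0.7072
b = y1 - m*x1 = -15.9 - (22.7*(-18.5))/(32.1) = -15.9 + 13.0826 = -2.8174

y = 0.7072x - 2.8174


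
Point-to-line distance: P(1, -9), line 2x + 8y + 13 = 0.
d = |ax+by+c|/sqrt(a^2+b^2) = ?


|2*1 + 8*(-9) + 13| = |-57| = 57
sqrt(4 + 64) = sqrt(68) = 8.2462
d = 57/sqrt(68) = 6.9123

6.9123


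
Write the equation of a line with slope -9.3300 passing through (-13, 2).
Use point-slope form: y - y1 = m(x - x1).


y - 2 = -9.3300(x + 13)
y = -9.3300x + 2 + 9.3300*(-13)
y = -9.3300x - 119.2900

y = -9.3300x - 119.2900


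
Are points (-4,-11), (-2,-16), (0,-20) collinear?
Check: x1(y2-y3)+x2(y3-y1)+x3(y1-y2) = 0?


-4*(-16+ 20) - 2*(-20+ 11) + 0*(-11+ 16)
= -16 + 18 + 0 = 2

No, not collinear (determinant = 2)


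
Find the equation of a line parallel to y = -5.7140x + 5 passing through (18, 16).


Parallel lines have equal slopes.
m2 = -5.7140
b2 = 16 + 5.7140*18 = 118.8520

y = -5.7140x + 118.8520


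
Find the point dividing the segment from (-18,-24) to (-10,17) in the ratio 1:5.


Px = (1*(-10) + 5*(-18))/6 = -100/6 = -16.6667
Py = (1*17 + 5*(-24))/6 = -103/6 = -17.1667

P = (-16.6667, -17.1667)


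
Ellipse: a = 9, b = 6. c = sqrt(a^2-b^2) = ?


c^2 = 9^2 - 6^2 = 81 - 36 = 45
c = sqrt(45) = 6.7082

c = 6.7082


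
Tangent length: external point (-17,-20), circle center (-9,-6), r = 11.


d = sqrt((-17+ 9)^2 + (-20+ 6)^2) = sqrt(64+196) = 16.1245
L = sqrt(260.0000 - 121) = sqrt(139.0000) = 11.7898

11.7898


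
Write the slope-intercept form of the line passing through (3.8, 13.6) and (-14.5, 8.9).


m = (-4.7)/(-18.3) = 0.2568
b = y1 - m*x1 = 13.6 - (-4.7*3.8)/(-18.3) = 13.6 - 0.9760 = 12.6240

y = 0.2568x + 12.6240


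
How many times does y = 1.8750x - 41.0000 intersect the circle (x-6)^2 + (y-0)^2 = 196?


Substitute y = 1.8750x - 41.0000: (x-6)^2 + (1.8750x- 41.0000-0)^2 = 196
Expand to Ax^2 + Bx + C = 0, where b-k = -41
A = 1+m^2 = 4.515625
B = 2(m(b-k) - h) = 2(1.8750*(-41) - 6) = -165.75
C = h^2 + (b-k)^2 - r^2 = 36 + 1681 - 196 = 1521
disc = B^2-4AC = 27473.0625 - 27473.0625 = 0
disc = 0

1 intersection point (tangent)


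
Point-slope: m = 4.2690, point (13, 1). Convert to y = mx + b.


y - 1 = 4.2690(x - 13)
y = 4.2690x + 1 - 4.2690*13
y = 4.2690x - 54.4970

y = 4.2690x - 54.4970


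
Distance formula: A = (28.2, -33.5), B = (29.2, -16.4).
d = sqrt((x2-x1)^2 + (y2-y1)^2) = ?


dx = 29.2 - 28.2 = 1.0
dy = -16.4 + 33.5 = 17.1
d = sqrt(1.0 + 292.41) = sqrt(293.41) = 17.1292

17.1292


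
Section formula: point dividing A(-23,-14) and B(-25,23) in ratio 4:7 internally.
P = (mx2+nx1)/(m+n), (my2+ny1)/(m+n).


Px = (4*(-25) + 7*(-23))/11 = -261/11 = -23.7273
Py = (4*23 + 7*(-14))/11 = -6/11 = -0.5455

P = (-23.7273, -0.5455)


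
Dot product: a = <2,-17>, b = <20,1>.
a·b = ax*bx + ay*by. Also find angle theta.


a·b = 2*20 - 17*1 = 40 - 17 = 23
|a| = sqrt(4+289) = 17.1172
|b| = sqrt(400+1) = 20.0250
cos(theta) = 23/(sqrt(293)*sqrt(401)) = 23/sqrt(117493) = 0.067100
theta = arccos(23/sqrt(117493)) = 86.1526 degrees

a·b = 23, theta = 86.1526 deg


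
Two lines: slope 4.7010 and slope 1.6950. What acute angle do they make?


m1-m2 = 3.006
1+m1*m2 = 8.968195
tan(theta) = |3.006/8.968195| = 0.335185
theta = arctan(|3.006/8.968195|) = 18.5304 degrees (acute angle)

18.5304 degrees


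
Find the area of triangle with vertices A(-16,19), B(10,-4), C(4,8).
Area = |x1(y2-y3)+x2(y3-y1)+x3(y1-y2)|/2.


-16*(-4-8) = 192
10*(8-19) = -110
4*(19+ 4) = 92
sum = 174
Area = |174|/2 = 87.0000

87.0000 sq units


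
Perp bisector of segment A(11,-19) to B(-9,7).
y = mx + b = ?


Midpoint = (1, -6)
Slope of AB = dy/dx = 26/(-20) = -1.3000
Perp slope = -dx/dy = 20/26 = 0.7692
b = My - (perp slope)*Mx = -6 + (-20*1)/26 = -6 - 0.7692 = -6.7692

y = 0.7692x - 6.7692


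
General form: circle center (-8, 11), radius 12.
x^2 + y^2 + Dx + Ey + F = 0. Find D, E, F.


(x+ 8)^2 + (y-11)^2 = 12^2
D = -2h = 16, E = -2k = -22
F = h^2+k^2-r^2 = 64+121-144 = 41

D = 16, E = -22, F = 41


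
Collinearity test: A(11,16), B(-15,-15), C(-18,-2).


11*(-15+ 2) - 15*(-2-16) - 18*(16+ 15)
= -143 + 270 - 558 = -431

No, not collinear (determinant = -431)


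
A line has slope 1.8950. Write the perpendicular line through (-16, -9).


Perpendicular slope = -1/m1 = -1/1.8950 = -0.5277
b2 = y0 - m2*x0 = -9 - 16/1.8950 = -9 - 8.4433 = -17.4433

y = -0.5277x - 17.4433


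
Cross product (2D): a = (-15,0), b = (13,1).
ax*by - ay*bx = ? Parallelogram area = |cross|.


cross = -15*1 - 0*13 = -15 - 0 = -15
Parallelogram area = |-15| = 15

cross = -15, parallelogram area = 15


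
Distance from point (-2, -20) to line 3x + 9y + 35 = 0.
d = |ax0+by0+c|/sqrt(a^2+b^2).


|3*(-2) + 9*(-20) + 35| = |-151| = 151
sqrt(9 + 81) = sqrt(90) = 9.4868
d = 151/sqrt(90) = 15.9168

15.9168


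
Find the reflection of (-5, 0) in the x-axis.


Reflection rule for x-axis: (x, -y)
(-5, 0) -> (-5, 0)

(-5, 0)


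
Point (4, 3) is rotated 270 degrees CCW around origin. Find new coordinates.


cos(270) = 0, sin(270) = -1
x' = 4*0 - 3*(-1) = 3
y' = 4*(-1) + 3*0 = -4

(3, -4)


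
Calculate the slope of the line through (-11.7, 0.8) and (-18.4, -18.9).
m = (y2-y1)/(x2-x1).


dy = -18.9 - 0.8 = -19.7
dx = -18.4 + 11.7 = -6.7
m = -19.7/(-6.7) = 2.9403

m = 2.9403


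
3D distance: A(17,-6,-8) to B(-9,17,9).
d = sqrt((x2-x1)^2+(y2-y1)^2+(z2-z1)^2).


dx=-26, dy=23, dz=17
d = sqrt(676+529+289) = sqrt(1494) = 38.6523

38.6523


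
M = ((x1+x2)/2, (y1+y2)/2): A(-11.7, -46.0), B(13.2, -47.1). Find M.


Mx = (-11.7 + 13.2)/2 = 1.5/2 = 0.7500
My = (-46.0 - 47.1)/2 = -93.1/2 = -46.5500

(0.7500, -46.5500)


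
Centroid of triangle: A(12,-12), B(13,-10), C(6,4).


Gx = (12+13+6)/3 = 31/3 = 10.3333
Gy = (-12- 10+4)/3 = -18/3 = -6.0000

G = (10.3333, -6.0000)


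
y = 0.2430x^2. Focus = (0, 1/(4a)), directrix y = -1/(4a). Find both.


a = 0.2430
1/(4a) = 1.0288
Focus = (0, 1.0288)
Directrix: y = -1.0288

Focus = (0, 1.0288), Directrix: y = -1.0288


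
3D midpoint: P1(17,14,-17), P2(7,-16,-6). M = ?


Mx = (17+7)/2 = 12.0000
My = (14- 16)/2 = -1.0000
Mz = (-17- 6)/2 = -11.5000

M = (12.0000, -1.0000, -11.5000)


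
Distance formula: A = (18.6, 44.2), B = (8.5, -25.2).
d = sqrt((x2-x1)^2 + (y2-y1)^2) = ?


dx = 8.5 - 18.6 = -10.1
dy = -25.2 - 44.2 = -69.4
d = sqrt(102.01 + 4816.36) = sqrt(4918.37) = 70.1311

70.1311


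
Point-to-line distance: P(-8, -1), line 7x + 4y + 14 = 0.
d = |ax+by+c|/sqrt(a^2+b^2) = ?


|7*(-8) + 4*(-1) + 14| = |-46| = 46
sqrt(49 + 16) = sqrt(65) = 8.0623
d = 46/sqrt(65) = 5.7056

5.7056


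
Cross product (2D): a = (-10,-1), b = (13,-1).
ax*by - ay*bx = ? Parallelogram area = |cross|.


cross = -10*(-1) + 1*13 = 10 + 13 = 23
Parallelogram area = |23| = 23

cross = 23, parallelogram area = 23


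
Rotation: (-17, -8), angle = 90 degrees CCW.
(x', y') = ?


cos(90) = 0, sin(90) = 1
x' = -17*0 + 8*1 = 8
y' = -17*1 - 8*0 = -17

(8, -17)


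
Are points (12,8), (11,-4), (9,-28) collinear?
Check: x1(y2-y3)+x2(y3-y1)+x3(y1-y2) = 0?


12*(-4+ 28) + 11*(-28-8) + 9*(8+ 4)
= 288 - 396 + 108 = 0

Yes, collinear (determinant = 0)


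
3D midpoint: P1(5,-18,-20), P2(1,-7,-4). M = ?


Mx = (5+1)/2 = 3.0000
My = (-18- 7)/2 = -12.5000
Mz = (-20- 4)/2 = -12.0000

M = (3.0000, -12.5000, -12.0000)


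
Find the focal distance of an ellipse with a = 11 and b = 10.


c^2 = 11^2 - 10^2 = 121 - 100 = 21
c = sqrt(21) = 4.5826

c = 4.5826


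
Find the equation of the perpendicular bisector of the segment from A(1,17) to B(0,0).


Midpoint = (0.5, 8.5)
Slope of AB = dy/dx = -17/(-1) = 17.0000
Perp slope = -dx/dy = -1/17 = -0.0588
b = My - (perp slope)*Mx = 8.5 + (-1*0.5)/(-17) = 8.5 + 0.0294 = 8.5294

y = -0.0588x + 8.5294


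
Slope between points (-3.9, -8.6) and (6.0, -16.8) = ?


dy = -16.8 + 8.6 = -8.2
dx = 6.0 + 3.9 = 9.9
m = -8.2/9.9 = -0.8283

m = -0.8283


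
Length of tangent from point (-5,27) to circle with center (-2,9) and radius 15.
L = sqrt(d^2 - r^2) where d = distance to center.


d = sqrt((-5+ 2)^2 + (27-9)^2) = sqrt(9+324) = 18.2483
L = sqrt(333.0000 - 225) = sqrt(108.0000) = 10.3923

10.3923


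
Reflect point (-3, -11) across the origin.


Reflection rule for origin: (-x, -y)
(-3, -11) -> (3, 11)

(3, 11)


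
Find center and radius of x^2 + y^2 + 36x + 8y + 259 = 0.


h = -D/2 = -36/2 = -18
k = -E/2 = -8/2 = -4
r^2 = h^2 + k^2 - F = 324 + 16 - 259 = 81
r = 9

Center (-18, -4), radius = 9


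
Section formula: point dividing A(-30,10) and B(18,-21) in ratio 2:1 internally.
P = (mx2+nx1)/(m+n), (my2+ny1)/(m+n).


Px = (2*18 + 1*(-30))/3 = 6/3 = 2.0000
Py = (2*(-21) + 1*10)/3 = -32/3 = -10.6667

P = (2.0000, -10.6667)


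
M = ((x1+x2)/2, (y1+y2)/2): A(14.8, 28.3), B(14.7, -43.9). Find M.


Mx = (14.8 + 14.7)/2 = 29.5/2 = 14.7500
My = (28.3 - 43.9)/2 = -15.6/2 = -7.8000

(14.7500, -7.8000)


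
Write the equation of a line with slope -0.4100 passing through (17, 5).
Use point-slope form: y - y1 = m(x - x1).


y - 5 = -0.4100(x - 17)
y = -0.4100x + 5 + 0.4100*17
y = -0.4100x + 11.9700

y = -0.4100x + 11.9700


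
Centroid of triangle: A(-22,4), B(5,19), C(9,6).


Gx = (-22+5+9)/3 = -8/3 = -2.6667
Gy = (4+19+6)/3 = 29/3 = 9.6667

G = (-2.6667, 9.6667)


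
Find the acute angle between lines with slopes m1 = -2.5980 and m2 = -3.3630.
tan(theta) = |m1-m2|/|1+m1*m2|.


m1-m2 = 0.765
1+m1*m2 = 9.737074
tan(theta) = |0.765/9.737074| = 0.078566
theta = arctan(|0.765/9.737074|) = 4.4923 degrees (acute angle)

4.4923 degrees


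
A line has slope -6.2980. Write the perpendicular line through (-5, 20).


Perpendicular slope = -1/m1 = -1/(-6.2980) = 0.1588
b2 = y0 - m2*x0 = 20 - 5/(-6.2980) = 20 + 0.7939 = 20.7939

y = 0.1588x + 20.7939


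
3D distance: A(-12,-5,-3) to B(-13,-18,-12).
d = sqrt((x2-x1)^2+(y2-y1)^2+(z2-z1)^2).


dx=-1, dy=-13, dz=-9
d = sqrt(1+169+81) = sqrt(251) = 15.8430

15.8430


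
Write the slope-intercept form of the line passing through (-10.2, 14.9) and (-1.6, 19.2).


m = (4.3)/(8.6) = 0.5000
b = y1 - m*x1 = 14.9 - (4.3*(-10.2))/(8.6) = 14.9 + 5.1000 = 20.0000

y = 0.5000x + 20.0000


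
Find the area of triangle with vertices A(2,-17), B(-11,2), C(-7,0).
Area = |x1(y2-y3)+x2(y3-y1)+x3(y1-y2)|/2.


2*(2-0) = 4
-11*(0+ 17) = -187
-7*(-17-2) = 133
sum = -50
Area = |-50|/2 = 25.0000

25.0000 sq units


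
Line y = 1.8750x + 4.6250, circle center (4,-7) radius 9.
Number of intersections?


Substitute y = 1.8750x + 4.6250: (x-4)^2 + (1.8750x+4.6250+ 7)^2 = 81
Expand to Ax^2 + Bx + C = 0, where b-k = 11.625
A = 1+m^2 = 4.515625
B = 2(m(b-k) - h) = 2(1.8750*11.625 - 4) = 35.59375
C = h^2 + (b-k)^2 - r^2 = 16 + 135.140625 - 81 = 70.140625
disc = B^2-4AC = 1266.9150 - 1266.9150 = 0
disc = 0

1 intersection point (tangent)


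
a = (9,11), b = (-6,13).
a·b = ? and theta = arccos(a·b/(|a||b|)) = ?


a·b = 9*(-6) + 11*13 = -54 + 143 = 89
|a| = sqrt(81+121) = 14.2127
|b| = sqrt(36+169) = 14.3178
cos(theta) = 89/(sqrt(202)*sqrt(205)) = 89/sqrt(41410) = 0.437358
theta = arccos(89/sqrt(41410)) = 64.0645 degrees

a·b = 89, theta = 64.0645 deg


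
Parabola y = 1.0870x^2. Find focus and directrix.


a = 1.0870
1/(4a) = 0.2300
Focus = (0, 0.2300)
Directrix: y = -0.2300

Focus = (0, 0.2300), Directrix: y = -0.2300


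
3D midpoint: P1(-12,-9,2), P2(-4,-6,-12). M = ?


Mx = (-12- 4)/2 = -8.0000
My = (-9- 6)/2 = -7.5000
Mz = (2- 12)/2 = -5.0000

M = (-8.0000, -7.5000, -5.0000)


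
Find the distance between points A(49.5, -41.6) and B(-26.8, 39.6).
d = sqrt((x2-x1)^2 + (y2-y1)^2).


dx = -26.8 - 49.5 = -76.3
dy = 39.6 + 41.6 = 81.2
d = sqrt(5821.69 + 6593.44) = sqrt(12415.13) = 111.4232

111.4232


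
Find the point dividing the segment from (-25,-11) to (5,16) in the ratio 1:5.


Px = (1*5 + 5*(-25))/6 = -120/6 = -20.0000
Py = (1*16 + 5*(-11))/6 = -39/6 = -6.5000

P = (-20.0000, -6.5000)


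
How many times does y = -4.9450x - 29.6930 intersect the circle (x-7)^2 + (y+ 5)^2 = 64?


Substitute y = -4.9450x - 29.6930: (x-7)^2 + (-4.9450x- 29.6930+ 5)^2 = 64
Expand to Ax^2 + Bx + C = 0, where b-k = -24.693
A = 1+m^2 = 25.453025
B = 2(m(b-k) - h) = 2(-4.9450*(-24.693) - 7) = 230.21377
C = h^2 + (b-k)^2 - r^2 = 49 + 609.744249 - 64 = 594.744249
disc = B^2-4AC = 52998.3799 - 60552.1610 = -7553.7811
disc < 0

0 intersection points


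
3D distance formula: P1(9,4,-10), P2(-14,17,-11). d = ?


dx=-23, dy=13, dz=-1
d = sqrt(529+169+1) = sqrt(699) = 26.4386

26.4386


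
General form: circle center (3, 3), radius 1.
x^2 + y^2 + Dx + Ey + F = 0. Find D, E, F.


(x-3)^2 + (y-3)^2 = 1^2
D = -2h = -6, E = -2k = -6
F = h^2+k^2-r^2 = 9+9-1 = 17

D = -6, E = -6, F = 17


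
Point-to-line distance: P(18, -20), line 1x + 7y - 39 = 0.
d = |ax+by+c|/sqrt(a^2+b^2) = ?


|1*18 + 7*(-20) - 39| = |-161| = 161
sqrt(1 + 49) = sqrt(50) = 7.0711
d = 161/sqrt(50) = 22.7688

22.7688


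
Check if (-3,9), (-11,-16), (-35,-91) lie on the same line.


-3*(-16+ 91) - 11*(-91-9) - 35*(9+ 16)
= -225 + 1100 - 875 = 0

Yes, collinear (determinant = 0)


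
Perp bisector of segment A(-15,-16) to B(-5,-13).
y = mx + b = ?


Midpoint = (-10, -14.5)
Slope of AB = dy/dx = 3/10 = 0.3000
Perp slope = -dx/dy = -10/3 = -3.3333
b = My - (perp slope)*Mx = -14.5 + (10*(-10))/3 = -14.5 - 33.3333 = -47.8333

y = -3.3333x - 47.8333


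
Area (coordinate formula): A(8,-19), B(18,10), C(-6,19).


8*(10-19) = -72
18*(19+ 19) = 684
-6*(-19-10) = 174
sum = 786
Area = |786|/2 = 393.0000

393.0000 sq units


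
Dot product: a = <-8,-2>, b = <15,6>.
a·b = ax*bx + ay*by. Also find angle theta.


a·b = -8*15 - 2*6 = -120 - 12 = -132
|a| = sqrt(64+4) = 8.2462
|b| = sqrt(225+36) = 16.1555
cos(theta) = -132/(sqrt(68)*sqrt(261)) = -132/sqrt(17748) = -0.990830
theta = arccos(-132/sqrt(17748)) = 172.2348 degrees

a·b = -132, theta = 172.2348 deg


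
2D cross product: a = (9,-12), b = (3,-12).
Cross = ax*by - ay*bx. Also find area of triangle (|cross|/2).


cross = 9*(-12) + 12*3 = -108 + 36 = -72
Triangle area = |-72|/2 = 72/2 = 36.0000

cross = -72, triangle area = 36.0000


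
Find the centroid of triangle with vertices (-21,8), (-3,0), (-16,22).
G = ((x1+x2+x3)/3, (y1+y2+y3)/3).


Gx = (-21- 3- 16)/3 = -40/3 = -13.3333
Gy = (8+0+22)/3 = 30/3 = 10.0000

G = (-13.3333, 10.0000)


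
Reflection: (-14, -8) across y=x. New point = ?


Reflection rule for y=x: (y, x)
(-14, -8) -> (-8, -14)

(-8, -14)


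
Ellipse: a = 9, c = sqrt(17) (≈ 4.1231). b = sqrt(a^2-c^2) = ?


b^2 = 9^2 - (sqrt(17))^2 = 81 - 17 = 64
b = sqrt(64) = 8

b = 8


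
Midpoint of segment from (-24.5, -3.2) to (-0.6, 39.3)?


Mx = (-24.5 - 0.6)/2 = -25.1/2 = -12.5500
My = (-3.2 + 39.3)/2 = 36.1/2 = 18.0500

(-12.5500, 18.0500)


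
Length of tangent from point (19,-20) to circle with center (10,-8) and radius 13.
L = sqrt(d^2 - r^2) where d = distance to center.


d = sqrt((19-10)^2 + (-20+ 8)^2) = sqrt(81+144) = 15.0000
L = sqrt(225.0000 - 169) = sqrt(56.0000) = 7.4833

7.4833


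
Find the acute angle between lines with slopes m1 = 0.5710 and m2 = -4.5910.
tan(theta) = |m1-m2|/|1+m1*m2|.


m1-m2 = 5.162
1+m1*m2 = -1.621461
tan(theta) = |5.162/(-1.621461)| = 3.183549
theta = arctan(|5.162/(-1.621461)|) = 72.5617 degrees (acute angle)

72.5617 degrees


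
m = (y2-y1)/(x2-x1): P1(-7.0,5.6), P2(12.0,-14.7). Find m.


dy = -14.7 - 5.6 = -20.3
dx = 12.0 + 7.0 = 19.0
m = -20.3/19.0 = -1.0684

m = -1.0684


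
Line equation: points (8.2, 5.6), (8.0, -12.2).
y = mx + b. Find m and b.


m = (-17.8)/(-0.2) = 89.0000
b = y1 - m*x1 = 5.6 - (-17.8*8.2)/(-0.2) = 5.6 - 729.8000 = -724.2000

y = 89.0000x - 724.2000


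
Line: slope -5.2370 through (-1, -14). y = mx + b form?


y + 14 = -5.2370(x + 1)
y = -5.2370x - 14 + 5.2370*(-1)
y = -5.2370x - 19.2370

y = -5.2370x - 19.2370


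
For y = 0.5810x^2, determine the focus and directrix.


a = 0.5810
1/(4a) = 0.4303
Focus = (0, 0.4303)
Directrix: y = -0.4303

Focus = (0, 0.4303), Directrix: y = -0.4303


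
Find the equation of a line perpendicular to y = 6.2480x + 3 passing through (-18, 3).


Perpendicular slope = -1/m1 = -1/6.2480 = -0.1601
b2 = y0 - m2*x0 = 3 - 18/6.2480 = 3 - 2.8809 = 0.1191

y = -0.1601x + 0.1191


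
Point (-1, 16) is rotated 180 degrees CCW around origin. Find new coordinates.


cos(180) = -1, sin(180) = 0
x' = -1*(-1) - 16*0 = 1
y' = -1*0 + 16*(-1) = -16

(1, -16)


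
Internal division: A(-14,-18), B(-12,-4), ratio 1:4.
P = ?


Px = (1*(-12) + 4*(-14))/5 = -68/5 = -13.6000
Py = (1*(-4) + 4*(-18))/5 = -76/5 = -15.2000

P = (-13.6000, -15.2000)


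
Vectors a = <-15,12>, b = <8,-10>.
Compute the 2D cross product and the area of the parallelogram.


cross = -15*(-10) - 12*8 = 150 - 96 = 54
Parallelogram area = |54| = 54

cross = 54, parallelogram area = 54


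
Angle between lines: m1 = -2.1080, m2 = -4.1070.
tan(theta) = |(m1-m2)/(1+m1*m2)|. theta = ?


m1-m2 = 1.999
1+m1*m2 = 9.657556
tan(theta) = |1.999/9.657556| = 0.206988
theta = arctan(|1.999/9.657556|) = 11.6944 degrees (acute angle)

11.6944 degrees


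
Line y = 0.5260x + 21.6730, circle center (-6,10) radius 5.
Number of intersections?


Substitute y = 0.5260x + 21.6730: (x+ 6)^2 + (0.5260x+21.6730-10)^2 = 25
Expand to Ax^2 + Bx + C = 0, where b-k = 11.673
A = 1+m^2 = 1.276676
B = 2(m(b-k) - h) = 2(0.5260*11.673 + 6) = 24.279996
C = h^2 + (b-k)^2 - r^2 = 36 + 136.258929 - 25 = 147.258929
disc = B^2-4AC = 589.5182 - 752.0078 = -162.4896
disc < 0

0 intersection points


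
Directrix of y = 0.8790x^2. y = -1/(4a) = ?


a = 0.8790
1/(4a) = 0.2844
directrix: y = -0.2844 = -0.2844

y = -0.2844


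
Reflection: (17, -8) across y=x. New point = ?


Reflection rule for y=x: (y, x)
(17, -8) -> (-8, 17)

(-8, 17)


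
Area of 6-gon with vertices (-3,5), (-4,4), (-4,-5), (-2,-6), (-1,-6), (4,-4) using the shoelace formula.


sum(xi*y_{i+1}) = -3*4 - 4*(-5) - 4*(-6) - 2*(-6) - 1*(-4) + 4*5 = 68
sum(yi*x_{i+1}) = 5*(-4) + 4*(-4) - 5*(-2) - 6*(-1) - 6*4 - 4*(-3) = -32
Area = |68 + 32|/2 = 100/2 = 50.0000

50.0000 sq units


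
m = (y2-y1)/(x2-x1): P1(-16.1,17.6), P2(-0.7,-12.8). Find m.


dy = -12.8 - 17.6 = -30.4
dx = -0.7 + 16.1 = 15.4
m = -30.4/15.4 = -1.9740

m = -1.9740


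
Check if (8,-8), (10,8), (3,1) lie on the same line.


8*(8-1) + 10*(1+ 8) + 3*(-8-8)
= 56 + 90 - 48 = 98

No, not collinear (determinant = 98)


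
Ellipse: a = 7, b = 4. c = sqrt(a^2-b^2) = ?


c^2 = 7^2 - 4^2 = 49 - 16 = 33
c = sqrt(33) = 5.7446

c = 5.7446


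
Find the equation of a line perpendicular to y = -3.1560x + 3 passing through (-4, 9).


Perpendicular slope = -1/m1 = -1/(-3.1560) = 0.3169
b2 = y0 - m2*x0 = 9 - 4/(-3.1560) = 9 + 1.2674 = 10.2674

y = 0.3169x + 10.2674


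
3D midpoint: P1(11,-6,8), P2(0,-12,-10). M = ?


Mx = (11+0)/2 = 5.5000
My = (-6- 12)/2 = -9.0000
Mz = (8- 10)/2 = -1.0000

M = (5.5000, -9.0000, -1.0000)


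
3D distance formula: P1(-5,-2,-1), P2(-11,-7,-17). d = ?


dx=-6, dy=-5, dz=-16
d = sqrt(36+25+256) = sqrt(317) = 17.8045

17.8045


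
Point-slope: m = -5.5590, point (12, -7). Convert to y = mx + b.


y + 7 = -5.5590(x - 12)
y = -5.5590x - 7 + 5.5590*12
y = -5.5590x + 59.7080

y = -5.5590x + 59.7080


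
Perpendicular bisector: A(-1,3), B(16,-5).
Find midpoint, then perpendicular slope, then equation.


Midpoint = (7.5, -1)
Slope of AB = dy/dx = -8/17 = -0.4706
Perp slope = -dx/dy = 17/8 = 2.1250
b = My - (perp slope)*Mx = -1 + (17*7.5)/(-8) = -1 - 15.9375 = -16.9375

y = 2.1250x - 16.9375


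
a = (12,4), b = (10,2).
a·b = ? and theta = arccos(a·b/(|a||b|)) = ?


a·b = 12*10 + 4*2 = 120 + 8 = 128
|a| = sqrt(144+16) = 12.6491
|b| = sqrt(100+4) = 10.1980
cos(theta) = 128/(sqrt(160)*sqrt(104)) = 128/sqrt(16640) = 0.992278
theta = arccos(128/sqrt(16640)) = 7.1250 degrees

a·b = 128, theta = 7.1250 deg


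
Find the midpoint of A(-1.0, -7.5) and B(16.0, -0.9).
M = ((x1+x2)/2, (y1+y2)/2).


Mx = (-1.0 + 16.0)/2 = 15.0/2 = 7.5000
My = (-7.5 - 0.9)/2 = -8.4/2 = -4.2000

(7.5000, -4.2000)


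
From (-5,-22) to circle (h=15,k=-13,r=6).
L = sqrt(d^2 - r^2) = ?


d = sqrt((-5-15)^2 + (-22+ 13)^2) = sqrt(400+81) = 21.9317
L = sqrt(481.0000 - 36) = sqrt(445.0000) = 21.0950

21.0950


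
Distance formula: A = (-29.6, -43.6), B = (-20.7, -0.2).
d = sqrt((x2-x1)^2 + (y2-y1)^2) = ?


dx = -20.7 + 29.6 = 8.9
dy = -0.2 + 43.6 = 43.4
d = sqrt(79.21 + 1883.56) = sqrt(1962.77) = 44.3032

44.3032


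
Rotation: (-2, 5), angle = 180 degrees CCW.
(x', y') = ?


cos(180) = -1, sin(180) = 0
x' = -2*(-1) - 5*0 = 2
y' = -2*0 + 5*(-1) = -5

(2, -5)


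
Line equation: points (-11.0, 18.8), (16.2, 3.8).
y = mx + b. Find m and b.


m = (-15.0)/(27.2) = -0.5515
b = y1 - m*x1 = 18.8 - (-15.0*(-11.0))/(27.2) = 18.8 - 6.0662 = 12.7338

y = -0.5515x + 12.7338


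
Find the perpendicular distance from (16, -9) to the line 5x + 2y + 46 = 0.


|5*16 + 2*(-9) + 46| = |108| = 108
sqrt(25 + 4) = sqrt(29) = 5.3852
d = 108/sqrt(29) = 20.0551

20.0551


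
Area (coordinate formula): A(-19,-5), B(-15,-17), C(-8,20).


-19*(-17-20) = 703
-15*(20+ 5) = -375
-8*(-5+ 17) = -96
sum = 232
Area = |232|/2 = 116.0000

116.0000 sq units


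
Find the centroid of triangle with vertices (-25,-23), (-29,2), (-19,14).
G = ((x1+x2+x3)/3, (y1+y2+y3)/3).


Gx = (-25- 29- 19)/3 = -73/3 = -24.3333
Gy = (-23+2+14)/3 = -7/3 = -2.3333

G = (-24.3333, -2.3333)


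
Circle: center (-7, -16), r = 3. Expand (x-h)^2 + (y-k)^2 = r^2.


(x+ 7)^2 + (y+ 16)^2 = 3^2
D = -2h = 14, E = -2k = 32
F = h^2+k^2-r^2 = 49+256-9 = 296

x^2 + y^2 + 14x + 32y + 296 = 0


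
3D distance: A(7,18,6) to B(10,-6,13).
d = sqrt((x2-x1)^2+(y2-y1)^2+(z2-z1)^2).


dx=3, dy=-24, dz=7
d = sqrt(9+576+49) = sqrt(634) = 25.1794

25.1794


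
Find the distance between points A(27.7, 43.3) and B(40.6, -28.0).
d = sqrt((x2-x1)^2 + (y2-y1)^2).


dx = 40.6 - 27.7 = 12.9
dy = -28.0 - 43.3 = -71.3
d = sqrt(166.41 + 5083.69) = sqrt(5250.1) = 72.4576

72.4576


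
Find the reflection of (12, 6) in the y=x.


Reflection rule for y=x: (y, x)
(12, 6) -> (6, 12)

(6, 12)


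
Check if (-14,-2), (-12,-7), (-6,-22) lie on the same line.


-14*(-7+ 22) - 12*(-22+ 2) - 6*(-2+ 7)
= -210 + 240 - 30 = 0

Yes, collinear (determinant = 0)


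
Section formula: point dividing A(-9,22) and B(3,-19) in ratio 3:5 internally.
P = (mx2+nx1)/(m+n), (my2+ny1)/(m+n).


Px = (3*3 + 5*(-9))/8 = -36/8 = -4.5000
Py = (3*(-19) + 5*22)/8 = 53/8 = 6.6250

P = (-4.5000, 6.6250)


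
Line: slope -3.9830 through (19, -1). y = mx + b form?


y + 1 = -3.9830(x - 19)
y = -3.9830x - 1 + 3.9830*19
y = -3.9830x + 74.6770

y = -3.9830x + 74.6770


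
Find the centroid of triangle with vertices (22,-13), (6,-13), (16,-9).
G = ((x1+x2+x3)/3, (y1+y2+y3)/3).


Gx = (22+6+16)/3 = 44/3 = 14.6667
Gy = (-13- 13- 9)/3 = -35/3 = -11.6667

G = (14.6667, -11.6667)


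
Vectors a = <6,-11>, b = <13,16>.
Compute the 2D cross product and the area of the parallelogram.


cross = 6*16 + 11*13 = 96 + 143 = 239
Parallelogram area = |239| = 239

cross = 239, parallelogram area = 239


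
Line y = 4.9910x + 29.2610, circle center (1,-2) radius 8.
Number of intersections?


Substitute y = 4.9910x + 29.2610: (x-1)^2 + (4.9910x+29.2610+ 2)^2 = 64
Expand to Ax^2 + Bx + C = 0, where b-k = 31.261
A = 1+m^2 = 25.910081
B = 2(m(b-k) - h) = 2(4.9910*31.261 - 1) = 310.047302
C = h^2 + (b-k)^2 - r^2 = 1 + 977.250121 - 64 = 914.250121
disc = B^2-4AC = 96129.3295 - 94753.1788 = 1376.1507
disc > 0

2 intersection points


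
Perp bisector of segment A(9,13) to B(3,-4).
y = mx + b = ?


Midpoint = (6, 4.5)
Slope of AB = dy/dx = -17/(-6) = 2.8333
Perp slope = -dx/dy = -6/17 = -0.3529
b = My - (perp slope)*Mx = 4.5 + (-6*6)/(-17) = 4.5 + 2.1176 = 6.6176

y = -0.3529x + 6.6176


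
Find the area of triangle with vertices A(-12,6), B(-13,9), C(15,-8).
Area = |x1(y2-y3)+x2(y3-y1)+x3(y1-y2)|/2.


-12*(9+ 8) = -204
-13*(-8-6) = 182
15*(6-9) = -45
sum = -67
Area = |-67|/2 = 33.5000

33.5000 sq units


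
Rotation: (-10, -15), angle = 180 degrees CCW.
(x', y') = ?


cos(180) = -1, sin(180) = 0
x' = -10*(-1) + 15*0 = 10
y' = -10*0 - 15*(-1) = 15

(10, 15)


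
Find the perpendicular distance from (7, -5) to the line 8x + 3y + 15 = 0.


|8*7 + 3*(-5) + 15| = |56| = 56
sqrt(64 + 9) = sqrt(73) = 8.5440
d = 56/sqrt(73) = 6.5543

6.5543


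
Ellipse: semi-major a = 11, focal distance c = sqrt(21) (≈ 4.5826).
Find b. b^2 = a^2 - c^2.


b^2 = 11^2 - (sqrt(21))^2 = 121 - 21 = 100
b = sqrt(100) = 10

b = 10


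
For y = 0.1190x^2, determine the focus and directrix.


a = 0.1190
1/(4a) = 2.1008
Focus = (0, 2.1008)
Directrix: y = -2.1008

Focus = (0, 2.1008), Directrix: y = -2.1008


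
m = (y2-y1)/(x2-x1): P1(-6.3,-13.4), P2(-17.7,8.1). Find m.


dy = 8.1 + 13.4 = 21.5
dx = -17.7 + 6.3 = -11.4
m = 21.5/(-11.4) = -1.8860

m = -1.8860


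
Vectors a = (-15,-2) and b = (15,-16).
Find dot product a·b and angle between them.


a·b = -15*15 - 2*(-16) = -225 + 32 = -193
|a| = sqrt(225+4) = 15.1327
|b| = sqrt(225+256) = 21.9317
cos(theta) = -193/(sqrt(229)*sqrt(481)) = -193/sqrt(110149) = -0.581523
theta = arccos(-193/sqrt(110149)) = 125.5577 degrees

a·b = -193, theta = 125.5577 deg


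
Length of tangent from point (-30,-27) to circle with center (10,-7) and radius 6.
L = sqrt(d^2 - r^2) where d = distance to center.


d = sqrt((-30-10)^2 + (-27+ 7)^2) = sqrt(1600+400) = 44.7214
L = sqrt(2000.0000 - 36) = sqrt(1964.0000) = 44.3170

44.3170


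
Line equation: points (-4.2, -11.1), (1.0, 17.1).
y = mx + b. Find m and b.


m = (28.2)/(5.2) = 5.4231
b = y1 - m*x1 = -11.1 - (28.2*(-4.2))/(5.2) = -11.1 + 22.7769 = 11.6769

y = 5.4231x + 11.6769


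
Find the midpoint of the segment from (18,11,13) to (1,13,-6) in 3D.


Mx = (18+1)/2 = 9.5000
My = (11+13)/2 = 12.0000
Mz = (13- 6)/2 = 3.5000

M = (9.5000, 12.0000, 3.5000)


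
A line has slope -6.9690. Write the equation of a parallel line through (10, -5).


Parallel lines have equal slopes.
m2 = -6.9690
b2 = -5 + 6.9690*10 = 64.6900

y = -6.9690x + 64.6900


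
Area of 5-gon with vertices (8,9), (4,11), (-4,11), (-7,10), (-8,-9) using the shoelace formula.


sum(xi*y_{i+1}) = 8*11 + 4*11 - 4*10 - 7*(-9) - 8*9 = 83
sum(yi*x_{i+1}) = 9*4 + 11*(-4) + 11*(-7) + 10*(-8) - 9*8 = -237
Area = |83 + 237|/2 = 320/2 = 160.0000

160.0000 sq units


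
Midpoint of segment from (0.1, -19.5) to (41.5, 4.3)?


Mx = (0.1 + 41.5)/2 = 41.6/2 = 20.8000
My = (-19.5 + 4.3)/2 = -15.2/2 = -7.6000

(20.8000, -7.6000)


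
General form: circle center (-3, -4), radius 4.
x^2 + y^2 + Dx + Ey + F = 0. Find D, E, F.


(x+ 3)^2 + (y+ 4)^2 = 4^2
D = -2h = 6, E = -2k = 8
F = h^2+k^2-r^2 = 9+16-16 = 9

D = 6, E = 8, F = 9


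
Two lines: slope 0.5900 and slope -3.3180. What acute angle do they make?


m1-m2 = 3.908
1+m1*m2 = -0.95762
tan(theta) = |3.908/(-0.95762)| = 4.080951
theta = arctan(|3.908/(-0.95762)|) = 76.2315 degrees (acute angle)

76.2315 degrees


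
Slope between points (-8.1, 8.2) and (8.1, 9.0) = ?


dy = 9.0 - 8.2 = 0.8
dx = 8.1 + 8.1 = 16.2
m = 0.8/16.2 = 0.0494

m = 0.0494


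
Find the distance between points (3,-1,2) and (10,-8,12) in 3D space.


dx=7, dy=-7, dz=10
d = sqrt(49+49+100) = sqrt(198) = 14.0712

14.0712


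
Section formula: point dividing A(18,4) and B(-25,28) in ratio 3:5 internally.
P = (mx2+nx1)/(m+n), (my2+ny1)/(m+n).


Px = (3*(-25) + 5*18)/8 = 15/8 = 1.8750
Py = (3*28 + 5*4)/8 = 104/8 = 13.0000

P = (1.8750, 13.0000)


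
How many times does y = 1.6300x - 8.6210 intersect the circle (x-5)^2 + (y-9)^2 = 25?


Substitute y = 1.6300x - 8.6210: (x-5)^2 + (1.6300x- 8.6210-9)^2 = 25
Expand to Ax^2 + Bx + C = 0, where b-k = -17.621
A = 1+m^2 = 3.6569
B = 2(m(b-k) - h) = 2(1.6300*(-17.621) - 5) = -67.44446
C = h^2 + (b-k)^2 - r^2 = 25 + 310.499641 - 25 = 310.499641
disc = B^2-4AC = 4548.7552 - 4541.8645 = 6.8907
disc > 0

2 intersection points


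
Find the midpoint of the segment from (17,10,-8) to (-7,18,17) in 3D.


Mx = (17- 7)/2 = 5.0000
My = (10+18)/2 = 14.0000
Mz = (-8+17)/2 = 4.5000

M = (5.0000, 14.0000, 4.5000)


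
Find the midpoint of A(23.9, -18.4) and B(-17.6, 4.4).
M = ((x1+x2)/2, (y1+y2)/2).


Mx = (23.9 - 17.6)/2 = 6.3/2 = 3.1500
My = (-18.4 + 4.4)/2 = -14/2 = -7.0000

(3.1500, -7.0000)


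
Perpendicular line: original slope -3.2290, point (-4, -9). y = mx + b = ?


Perpendicular slope = -1/m1 = -1/(-3.2290) = 0.3097
b2 = y0 - m2*x0 = -9 - 4/(-3.2290) = -9 + 1.2388 = -7.7612

y = 0.3097x - 7.7612


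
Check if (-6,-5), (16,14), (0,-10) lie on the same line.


-6*(14+ 10) + 16*(-10+ 5) + 0*(-5-14)
= -144 - 80 + 0 = -224

No, not collinear (determinant = -224)


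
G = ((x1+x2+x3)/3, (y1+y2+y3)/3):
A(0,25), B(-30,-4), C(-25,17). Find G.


Gx = (0- 30- 25)/3 = -55/3 = -18.3333
Gy = (25- 4+17)/3 = 38/3 = 12.6667

G = (-18.3333, 12.6667)


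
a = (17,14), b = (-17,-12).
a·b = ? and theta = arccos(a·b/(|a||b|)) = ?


a·b = 17*(-17) + 14*(-12) = -289 - 168 = -457
|a| = sqrt(289+196) = 22.0227
|b| = sqrt(289+144) = 20.8087
cos(theta) = -457/(sqrt(485)*sqrt(433)) = -457/sqrt(210005) = -0.997244
theta = arccos(-457/sqrt(210005)) = 175.7451 degrees

a·b = -457, theta = 175.7451 deg


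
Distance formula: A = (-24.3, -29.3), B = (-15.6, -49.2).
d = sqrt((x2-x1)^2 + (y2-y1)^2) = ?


dx = -15.6 + 24.3 = 8.7
dy = -49.2 + 29.3 = -19.9
d = sqrt(75.69 + 396.01) = sqrt(471.7) = 21.7187

21.7187


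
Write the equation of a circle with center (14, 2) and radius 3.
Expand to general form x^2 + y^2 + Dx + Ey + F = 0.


(x-14)^2 + (y-2)^2 = 3^2
D = -2h = -28, E = -2k = -4
F = h^2+k^2-r^2 = 196+4-9 = 191

x^2 + y^2 - 28x - 4y + 191 = 0


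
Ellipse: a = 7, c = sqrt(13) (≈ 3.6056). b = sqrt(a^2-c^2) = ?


b^2 = 7^2 - (sqrt(13))^2 = 49 - 13 = 36
b = sqrt(36) = 6

b = 6


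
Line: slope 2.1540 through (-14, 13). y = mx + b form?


y - 13 = 2.1540(x + 14)
y = 2.1540x + 13 - 2.1540*(-14)
y = 2.1540x + 43.1560

y = 2.1540x + 43.1560


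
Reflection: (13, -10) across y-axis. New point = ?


Reflection rule for y-axis: (-x, y)
(13, -10) -> (-13, -10)

(-13, -10)


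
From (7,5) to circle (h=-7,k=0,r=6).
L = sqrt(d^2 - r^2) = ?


d = sqrt((7+ 7)^2 + (5-0)^2) = sqrt(196+25) = 14.8661
L = sqrt(221.0000 - 36) = sqrt(185.0000) = 13.6015

13.6015


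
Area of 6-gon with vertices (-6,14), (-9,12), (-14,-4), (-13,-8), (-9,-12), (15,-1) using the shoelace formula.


sum(xi*y_{i+1}) = -6*12 - 9*(-4) - 14*(-8) - 13*(-12) - 9*(-1) + 15*14 = 451
sum(yi*x_{i+1}) = 14*(-9) + 12*(-14) - 4*(-13) - 8*(-9) - 12*15 - 1*(-6) = -344
Area = |451 + 344|/2 = 795/2 = 397.5000

397.5000 sq units


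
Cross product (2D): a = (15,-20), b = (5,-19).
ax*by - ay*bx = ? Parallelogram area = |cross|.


cross = 15*(-19) + 20*5 = -285 + 100 = -185
Parallelogram area = |-185| = 185

cross = -185, parallelogram area = 185


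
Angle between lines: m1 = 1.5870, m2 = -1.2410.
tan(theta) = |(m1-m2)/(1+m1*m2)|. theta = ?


m1-m2 = 2.828
1+m1*m2 = -0.969467
tan(theta) = |2.828/(-0.969467)| = 2.917067
theta = arctan(|2.828/(-0.969467)|) = 71.0778 degrees (acute angle)

71.0778 degrees


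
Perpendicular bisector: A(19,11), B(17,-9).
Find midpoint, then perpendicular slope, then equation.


Midpoint = (18, 1)
Slope of AB = dy/dx = -20/(-2) = 10.0000
Perp slope = -dx/dy = -2/20 = -0.1000
b = My - (perp slope)*Mx = 1 + (-2*18)/(-20) = 1 + 1.8000 = 2.8000

y = -0.1000x + 2.8000


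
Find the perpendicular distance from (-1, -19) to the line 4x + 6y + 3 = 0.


|4*(-1) + 6*(-19) + 3| = |-115| = 115
sqrt(16 + 36) = sqrt(52) = 7.2111
d = 115/sqrt(52) = 15.9476

15.9476


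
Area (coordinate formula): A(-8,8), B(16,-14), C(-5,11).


-8*(-14-11) = 200
16*(11-8) = 48
-5*(8+ 14) = -110
sum = 138
Area = |138|/2 = 69.0000

69.0000 sq units


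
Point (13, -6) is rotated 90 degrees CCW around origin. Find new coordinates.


cos(90) = 0, sin(90) = 1
x' = 13*0 + 6*1 = 6
y' = 13*1 - 6*0 = 13

(6, 13)


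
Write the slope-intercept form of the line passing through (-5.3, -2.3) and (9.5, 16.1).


m = (18.4)/(14.8) = 1.2432
b = y1 - m*x1 = -2.3 - (18.4*(-5.3))/(14.8) = -2.3 + 6.5892 = 4.2892

y = 1.2432x + 4.2892
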